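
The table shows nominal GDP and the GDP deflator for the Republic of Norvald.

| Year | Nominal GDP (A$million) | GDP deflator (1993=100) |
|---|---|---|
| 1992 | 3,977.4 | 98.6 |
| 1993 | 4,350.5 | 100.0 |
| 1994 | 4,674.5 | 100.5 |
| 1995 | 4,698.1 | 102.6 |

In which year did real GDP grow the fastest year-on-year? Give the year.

1993

1993: real = 4350.5/1.000 = 4350.50; growth vs 1992 (4033.87) = 7.85%.
1994: real = 4674.5/1.005 = 4651.24; growth vs 1993 (4350.50) = 6.91%.
1995: real = 4698.1/1.026 = 4579.04; growth vs 1994 (4651.24) = -1.55%.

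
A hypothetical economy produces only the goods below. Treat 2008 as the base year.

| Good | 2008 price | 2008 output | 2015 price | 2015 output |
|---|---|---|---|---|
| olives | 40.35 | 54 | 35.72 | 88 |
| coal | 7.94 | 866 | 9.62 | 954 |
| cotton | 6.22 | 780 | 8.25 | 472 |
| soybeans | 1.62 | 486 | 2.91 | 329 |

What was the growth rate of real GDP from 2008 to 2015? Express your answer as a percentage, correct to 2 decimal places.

Real GDP 2008 = Nominal GDP 2008 = 40.35·54 + 7.94·866 + 6.22·780 + 1.62·486 = 14693.86.
Real GDP 2015 (at 2008 prices) = 40.35·88 + 7.94·954 + 6.22·472 + 1.62·329 = 14594.38.
Real growth = 14594.38/14693.86 − 1 = -0.0068.

-0.68%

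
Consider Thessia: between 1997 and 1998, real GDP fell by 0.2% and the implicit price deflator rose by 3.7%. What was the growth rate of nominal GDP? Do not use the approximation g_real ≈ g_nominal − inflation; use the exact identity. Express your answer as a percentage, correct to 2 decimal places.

(1 + g_nom) = (1 + g_real)(1 + π) = 0.9980 × 1.0370 = 1.03493.

3.49%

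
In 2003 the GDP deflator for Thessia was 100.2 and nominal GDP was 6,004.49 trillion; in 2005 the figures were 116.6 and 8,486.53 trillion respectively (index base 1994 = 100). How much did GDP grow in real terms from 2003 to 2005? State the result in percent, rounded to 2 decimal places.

Deflate each year: 2003 → 6004.49/1.002 = 5992.50; 2005 → 8486.53/1.166 = 7278.33.
So real GDP changed by 7278.33/5992.50 − 1 = 0.2146, i.e. 21.46%.

21.46%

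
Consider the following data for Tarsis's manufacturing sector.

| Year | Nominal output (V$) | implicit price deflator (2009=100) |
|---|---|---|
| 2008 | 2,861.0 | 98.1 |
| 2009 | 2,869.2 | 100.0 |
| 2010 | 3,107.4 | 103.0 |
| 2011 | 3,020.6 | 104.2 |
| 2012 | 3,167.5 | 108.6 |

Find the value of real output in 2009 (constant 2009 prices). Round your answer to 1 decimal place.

V$2,869.2

Real output 2009 = 2869.2 / 1.000 = 2869.20.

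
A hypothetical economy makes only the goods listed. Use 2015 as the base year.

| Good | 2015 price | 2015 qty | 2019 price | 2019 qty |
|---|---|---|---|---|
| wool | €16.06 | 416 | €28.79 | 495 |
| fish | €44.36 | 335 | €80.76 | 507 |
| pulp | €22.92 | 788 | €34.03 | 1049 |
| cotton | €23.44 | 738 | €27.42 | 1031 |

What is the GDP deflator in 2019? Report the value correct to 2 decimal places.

151.51

Nominal GDP 2019 = 28.79·495 + 80.76·507 + 34.03·1049 + 27.42·1031 = 119163.86.
Real GDP 2019 (at 2015 prices) = 16.06·495 + 44.36·507 + 22.92·1049 + 23.44·1031 = 78649.94.
Deflator = Nominal/Real × 100 = 119163.86/78649.94 × 100 = 151.512.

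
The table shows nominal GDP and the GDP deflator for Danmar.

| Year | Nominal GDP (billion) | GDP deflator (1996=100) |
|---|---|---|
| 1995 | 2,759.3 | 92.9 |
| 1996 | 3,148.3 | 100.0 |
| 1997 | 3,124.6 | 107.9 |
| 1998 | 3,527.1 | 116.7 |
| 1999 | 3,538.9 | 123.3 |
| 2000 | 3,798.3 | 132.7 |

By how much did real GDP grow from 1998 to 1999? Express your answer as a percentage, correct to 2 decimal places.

-5.04%

Real GDP 1998 = 3527.1/1.167 = 3022.37.
Real GDP 1999 = 3538.9/1.233 = 2870.15.
Change = 2870.15/3022.37 − 1 = -0.0504.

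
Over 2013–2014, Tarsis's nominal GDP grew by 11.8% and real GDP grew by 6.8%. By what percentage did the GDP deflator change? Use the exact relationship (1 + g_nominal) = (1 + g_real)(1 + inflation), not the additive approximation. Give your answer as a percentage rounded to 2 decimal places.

4.68%

(1 + g_nom) = (1 + g_real)(1 + π), so π = 1.1180 / 1.0680 − 1 = 0.04682.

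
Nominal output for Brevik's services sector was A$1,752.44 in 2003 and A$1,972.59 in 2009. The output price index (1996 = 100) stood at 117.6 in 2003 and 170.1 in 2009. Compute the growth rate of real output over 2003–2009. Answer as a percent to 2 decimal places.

Real output 2003 = 1752.44 / 1.176 = 1490.17.
Real output 2009 = 1972.59 / 1.701 = 1159.66.
Real growth = 1159.66 / 1490.17 − 1 = -0.2218.

-22.18%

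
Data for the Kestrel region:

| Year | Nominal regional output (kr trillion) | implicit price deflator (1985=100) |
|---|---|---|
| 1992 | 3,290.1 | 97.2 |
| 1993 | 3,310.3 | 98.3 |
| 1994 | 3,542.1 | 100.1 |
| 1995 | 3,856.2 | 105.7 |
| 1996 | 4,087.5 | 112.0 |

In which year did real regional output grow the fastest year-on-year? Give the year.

1993: real = 3310.3/0.983 = 3367.55; growth vs 1992 (3384.88) = -0.51%.
1994: real = 3542.1/1.001 = 3538.56; growth vs 1993 (3367.55) = 5.08%.
1995: real = 3856.2/1.057 = 3648.25; growth vs 1994 (3538.56) = 3.10%.
1996: real = 4087.5/1.120 = 3649.55; growth vs 1995 (3648.25) = 0.04%.

1994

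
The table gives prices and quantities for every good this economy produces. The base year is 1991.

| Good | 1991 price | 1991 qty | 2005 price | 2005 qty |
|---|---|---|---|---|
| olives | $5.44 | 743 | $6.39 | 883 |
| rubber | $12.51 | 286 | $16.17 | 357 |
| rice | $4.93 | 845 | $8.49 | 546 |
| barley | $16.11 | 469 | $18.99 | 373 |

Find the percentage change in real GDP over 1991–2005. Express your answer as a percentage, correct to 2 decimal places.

-7.09%

Real GDP 1991 = Nominal GDP 1991 = 5.44·743 + 12.51·286 + 4.93·845 + 16.11·469 = 19341.22.
Real GDP 2005 (at 1991 prices) = 5.44·883 + 12.51·357 + 4.93·546 + 16.11·373 = 17970.40.
Real growth = 17970.40/19341.22 − 1 = -0.0709.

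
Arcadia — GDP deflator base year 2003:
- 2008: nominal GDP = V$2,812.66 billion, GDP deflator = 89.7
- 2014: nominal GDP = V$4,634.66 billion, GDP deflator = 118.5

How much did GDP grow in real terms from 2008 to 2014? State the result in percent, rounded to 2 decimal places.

24.73%

Deflate each year: 2008 → 2812.66/0.897 = 3135.63; 2014 → 4634.66/1.185 = 3911.11.
So real GDP changed by 3911.11/3135.63 − 1 = 0.2473, i.e. 24.73%.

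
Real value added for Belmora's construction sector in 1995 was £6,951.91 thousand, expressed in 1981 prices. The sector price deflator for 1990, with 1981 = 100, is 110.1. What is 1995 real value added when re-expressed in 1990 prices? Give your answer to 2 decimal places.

£7,654.05 thousand

Real value added in 1990 prices = Real value added in 1981 prices × (P_1990/P_1981) = 6951.91 × 1.101 = 7654.05.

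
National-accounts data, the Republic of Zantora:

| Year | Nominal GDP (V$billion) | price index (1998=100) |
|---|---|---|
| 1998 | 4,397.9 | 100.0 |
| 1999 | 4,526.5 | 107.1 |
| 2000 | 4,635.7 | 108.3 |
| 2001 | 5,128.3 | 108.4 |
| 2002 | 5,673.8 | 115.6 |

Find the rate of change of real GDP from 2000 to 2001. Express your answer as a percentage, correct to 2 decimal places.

10.52%

Real GDP 2000 = 4635.7/1.083 = 4280.42.
Real GDP 2001 = 5128.3/1.084 = 4730.90.
Change = 4730.90/4280.42 − 1 = 0.1052.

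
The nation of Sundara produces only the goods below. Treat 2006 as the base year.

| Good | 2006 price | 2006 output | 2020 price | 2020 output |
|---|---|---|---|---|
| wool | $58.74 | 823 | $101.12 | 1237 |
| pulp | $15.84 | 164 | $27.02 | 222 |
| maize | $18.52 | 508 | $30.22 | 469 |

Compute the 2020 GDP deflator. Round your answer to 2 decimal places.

Nominal GDP 2020 = 101.12·1237 + 27.02·222 + 30.22·469 = 145257.06.
Real GDP 2020 (at 2006 prices) = 58.74·1237 + 15.84·222 + 18.52·469 = 84863.74.
Deflator = Nominal/Real × 100 = 145257.06/84863.74 × 100 = 171.165.

171.17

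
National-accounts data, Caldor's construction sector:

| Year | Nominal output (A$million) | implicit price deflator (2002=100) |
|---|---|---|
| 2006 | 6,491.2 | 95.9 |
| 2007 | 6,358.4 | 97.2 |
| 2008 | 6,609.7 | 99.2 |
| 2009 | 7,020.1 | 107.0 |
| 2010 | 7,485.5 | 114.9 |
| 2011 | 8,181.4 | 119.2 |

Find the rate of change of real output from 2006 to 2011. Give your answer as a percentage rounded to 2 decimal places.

Real output 2006 = 6491.2/0.959 = 6768.72.
Real output 2011 = 8181.4/1.192 = 6863.59.
Change = 6863.59/6768.72 − 1 = 0.0140.

1.40%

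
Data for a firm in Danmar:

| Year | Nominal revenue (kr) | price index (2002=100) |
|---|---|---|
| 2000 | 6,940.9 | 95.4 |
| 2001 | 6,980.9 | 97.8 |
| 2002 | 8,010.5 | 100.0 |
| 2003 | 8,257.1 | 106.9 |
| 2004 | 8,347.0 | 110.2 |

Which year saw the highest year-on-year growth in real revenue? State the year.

2001: real = 6980.9/0.978 = 7137.93; growth vs 2000 (7275.58) = -1.89%.
2002: real = 8010.5/1.000 = 8010.50; growth vs 2001 (7137.93) = 12.22%.
2003: real = 8257.1/1.069 = 7724.13; growth vs 2002 (8010.50) = -3.57%.
2004: real = 8347.0/1.102 = 7574.41; growth vs 2003 (7724.13) = -1.94%.

2002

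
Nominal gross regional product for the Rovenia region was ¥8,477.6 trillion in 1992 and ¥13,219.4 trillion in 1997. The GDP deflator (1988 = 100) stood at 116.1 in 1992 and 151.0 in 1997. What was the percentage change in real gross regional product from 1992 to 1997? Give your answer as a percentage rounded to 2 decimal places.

19.89%

Deflate each year: 1992 → 8477.6/1.161 = 7301.98; 1997 → 13219.4/1.510 = 8754.57.
So real gross regional product changed by 8754.57/7301.98 − 1 = 0.1989, i.e. 19.89%.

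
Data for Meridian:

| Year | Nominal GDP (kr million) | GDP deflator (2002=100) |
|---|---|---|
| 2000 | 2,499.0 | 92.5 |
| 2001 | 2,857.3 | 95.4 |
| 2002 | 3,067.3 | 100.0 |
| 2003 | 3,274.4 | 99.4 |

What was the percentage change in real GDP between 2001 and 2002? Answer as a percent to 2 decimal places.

2.41%

Real GDP 2001 = 2857.3/0.954 = 2995.07.
Real GDP 2002 = 3067.3/1.000 = 3067.30.
Change = 3067.30/2995.07 − 1 = 0.0241.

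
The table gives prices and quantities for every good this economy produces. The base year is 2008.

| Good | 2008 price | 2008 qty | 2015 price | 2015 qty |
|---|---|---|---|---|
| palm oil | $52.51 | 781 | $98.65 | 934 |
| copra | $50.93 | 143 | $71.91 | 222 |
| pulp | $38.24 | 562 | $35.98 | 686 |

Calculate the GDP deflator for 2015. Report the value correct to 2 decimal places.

Nominal GDP 2015 = 98.65·934 + 71.91·222 + 35.98·686 = 132785.40.
Real GDP 2015 (at 2008 prices) = 52.51·934 + 50.93·222 + 38.24·686 = 86583.44.
Deflator = Nominal/Real × 100 = 132785.40/86583.44 × 100 = 153.361.

153.36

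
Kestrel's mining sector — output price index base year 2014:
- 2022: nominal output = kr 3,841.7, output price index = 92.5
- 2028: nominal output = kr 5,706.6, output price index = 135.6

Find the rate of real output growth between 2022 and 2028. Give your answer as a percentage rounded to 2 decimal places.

Deflate each year: 2022 → 3841.7/0.925 = 4153.19; 2028 → 5706.6/1.356 = 4208.41.
So real output changed by 4208.41/4153.19 − 1 = 0.0133, i.e. 1.33%.

1.33%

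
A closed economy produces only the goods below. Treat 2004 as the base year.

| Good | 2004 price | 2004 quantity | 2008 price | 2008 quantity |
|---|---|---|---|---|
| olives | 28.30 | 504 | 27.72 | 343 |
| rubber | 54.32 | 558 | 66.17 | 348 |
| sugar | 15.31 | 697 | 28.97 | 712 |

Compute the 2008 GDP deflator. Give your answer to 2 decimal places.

134.55

Nominal GDP 2008 = 27.72·343 + 66.17·348 + 28.97·712 = 53161.76.
Real GDP 2008 (at 2004 prices) = 28.30·343 + 54.32·348 + 15.31·712 = 39510.98.
Deflator = Nominal/Real × 100 = 53161.76/39510.98 × 100 = 134.549.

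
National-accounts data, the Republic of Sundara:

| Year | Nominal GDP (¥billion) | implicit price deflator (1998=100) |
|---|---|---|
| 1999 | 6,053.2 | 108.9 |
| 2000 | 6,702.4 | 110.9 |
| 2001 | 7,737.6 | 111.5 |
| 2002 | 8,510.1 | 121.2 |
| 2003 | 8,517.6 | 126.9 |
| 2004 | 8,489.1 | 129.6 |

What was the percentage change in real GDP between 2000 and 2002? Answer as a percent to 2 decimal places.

Real GDP 2000 = 6702.4/1.109 = 6043.64.
Real GDP 2002 = 8510.1/1.212 = 7021.53.
Change = 7021.53/6043.64 − 1 = 0.1618.

16.18%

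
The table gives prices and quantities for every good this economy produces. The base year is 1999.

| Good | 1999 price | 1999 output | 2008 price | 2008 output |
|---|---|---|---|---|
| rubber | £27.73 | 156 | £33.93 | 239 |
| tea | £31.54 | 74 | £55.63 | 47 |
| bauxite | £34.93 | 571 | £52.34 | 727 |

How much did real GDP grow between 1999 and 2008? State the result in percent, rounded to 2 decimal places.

Real GDP 1999 = Nominal GDP 1999 = 27.73·156 + 31.54·74 + 34.93·571 = 26604.87.
Real GDP 2008 (at 1999 prices) = 27.73·239 + 31.54·47 + 34.93·727 = 33503.96.
Real growth = 33503.96/26604.87 − 1 = 0.2593.

25.93%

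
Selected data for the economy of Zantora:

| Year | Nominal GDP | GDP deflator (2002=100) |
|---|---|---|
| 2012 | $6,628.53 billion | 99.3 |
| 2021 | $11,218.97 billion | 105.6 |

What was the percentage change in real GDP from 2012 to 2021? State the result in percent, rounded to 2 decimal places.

Deflate each year: 2012 → 6628.53/0.993 = 6675.26; 2021 → 11218.97/1.056 = 10624.02.
So real GDP changed by 10624.02/6675.26 − 1 = 0.5916, i.e. 59.16%.

59.16%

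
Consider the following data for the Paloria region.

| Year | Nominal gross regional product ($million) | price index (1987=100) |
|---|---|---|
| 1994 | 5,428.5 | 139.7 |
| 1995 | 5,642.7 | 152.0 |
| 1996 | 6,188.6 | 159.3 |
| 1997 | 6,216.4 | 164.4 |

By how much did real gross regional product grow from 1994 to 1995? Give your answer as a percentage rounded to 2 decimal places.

Real gross regional product 1994 = 5428.5/1.397 = 3885.83.
Real gross regional product 1995 = 5642.7/1.520 = 3712.30.
Change = 3712.30/3885.83 − 1 = -0.0447.

-4.47%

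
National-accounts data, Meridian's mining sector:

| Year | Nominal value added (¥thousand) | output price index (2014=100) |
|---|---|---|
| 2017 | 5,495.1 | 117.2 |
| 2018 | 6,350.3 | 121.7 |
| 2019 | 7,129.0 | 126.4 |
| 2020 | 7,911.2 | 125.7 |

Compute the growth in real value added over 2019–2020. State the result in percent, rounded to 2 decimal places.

Real value added 2019 = 7129.0/1.264 = 5640.03.
Real value added 2020 = 7911.2/1.257 = 6293.72.
Change = 6293.72/5640.03 − 1 = 0.1159.

11.59%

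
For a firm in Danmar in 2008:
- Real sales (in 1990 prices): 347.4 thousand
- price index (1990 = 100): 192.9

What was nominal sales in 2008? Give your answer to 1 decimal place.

Nominal sales = Real × (price index/100) = 347.4 × 1.929 = 670.13.

670.1 thousand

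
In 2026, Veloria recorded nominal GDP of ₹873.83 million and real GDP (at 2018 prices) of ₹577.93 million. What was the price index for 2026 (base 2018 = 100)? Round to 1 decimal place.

price index = (Nominal / Real) × 100 = 873.83 / 577.93 × 100 = 151.20.

151.2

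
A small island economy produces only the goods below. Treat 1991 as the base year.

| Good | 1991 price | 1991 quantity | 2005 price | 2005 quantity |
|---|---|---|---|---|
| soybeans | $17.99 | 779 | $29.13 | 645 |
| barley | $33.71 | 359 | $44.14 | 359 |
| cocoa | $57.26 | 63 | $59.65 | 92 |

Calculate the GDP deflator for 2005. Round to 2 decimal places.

138.48

Nominal GDP 2005 = 29.13·645 + 44.14·359 + 59.65·92 = 40122.91.
Real GDP 2005 (at 1991 prices) = 17.99·645 + 33.71·359 + 57.26·92 = 28973.36.
Deflator = Nominal/Real × 100 = 40122.91/28973.36 × 100 = 138.482.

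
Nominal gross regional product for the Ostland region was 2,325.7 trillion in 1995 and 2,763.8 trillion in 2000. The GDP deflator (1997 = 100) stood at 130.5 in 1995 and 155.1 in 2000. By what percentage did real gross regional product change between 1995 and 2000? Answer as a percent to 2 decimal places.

Real gross regional product 1995 = 2325.7 / 1.305 = 1782.15.
Real gross regional product 2000 = 2763.8 / 1.551 = 1781.95.
Real growth = 1781.95 / 1782.15 − 1 = -0.0001.

-0.01%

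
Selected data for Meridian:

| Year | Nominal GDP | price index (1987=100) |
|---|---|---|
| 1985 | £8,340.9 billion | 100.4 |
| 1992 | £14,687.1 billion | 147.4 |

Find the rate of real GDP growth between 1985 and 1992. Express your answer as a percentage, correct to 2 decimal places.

Real GDP 1985 = 8340.9 / 1.004 = 8307.67.
Real GDP 1992 = 14687.1 / 1.474 = 9964.11.
Real growth = 9964.11 / 8307.67 − 1 = 0.1994.

19.94%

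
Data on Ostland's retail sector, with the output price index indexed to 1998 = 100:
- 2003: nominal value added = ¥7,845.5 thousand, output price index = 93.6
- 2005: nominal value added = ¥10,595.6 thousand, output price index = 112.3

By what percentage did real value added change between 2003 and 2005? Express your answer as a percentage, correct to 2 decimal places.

12.56%

Deflate each year: 2003 → 7845.5/0.936 = 8381.94; 2005 → 10595.6/1.123 = 9435.08.
So real value added changed by 9435.08/8381.94 − 1 = 0.1256, i.e. 12.56%.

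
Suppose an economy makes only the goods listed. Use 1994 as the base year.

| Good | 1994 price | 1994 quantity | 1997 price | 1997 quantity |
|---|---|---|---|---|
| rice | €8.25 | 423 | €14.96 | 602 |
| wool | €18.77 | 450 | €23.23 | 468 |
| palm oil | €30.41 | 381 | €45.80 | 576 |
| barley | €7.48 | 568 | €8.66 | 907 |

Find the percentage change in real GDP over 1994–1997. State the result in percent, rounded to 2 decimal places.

Real GDP 1994 = Nominal GDP 1994 = 8.25·423 + 18.77·450 + 30.41·381 + 7.48·568 = 27771.10.
Real GDP 1997 (at 1994 prices) = 8.25·602 + 18.77·468 + 30.41·576 + 7.48·907 = 38051.38.
Real growth = 38051.38/27771.10 − 1 = 0.3702.

37.02%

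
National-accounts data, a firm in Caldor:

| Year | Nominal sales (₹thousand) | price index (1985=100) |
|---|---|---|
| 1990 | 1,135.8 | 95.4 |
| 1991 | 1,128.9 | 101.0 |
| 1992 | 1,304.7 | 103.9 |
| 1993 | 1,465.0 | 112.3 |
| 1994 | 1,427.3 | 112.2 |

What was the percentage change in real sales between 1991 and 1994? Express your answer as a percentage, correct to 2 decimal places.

Real sales 1991 = 1128.9/1.010 = 1117.72.
Real sales 1994 = 1427.3/1.122 = 1272.10.
Change = 1272.10/1117.72 − 1 = 0.1381.

13.81%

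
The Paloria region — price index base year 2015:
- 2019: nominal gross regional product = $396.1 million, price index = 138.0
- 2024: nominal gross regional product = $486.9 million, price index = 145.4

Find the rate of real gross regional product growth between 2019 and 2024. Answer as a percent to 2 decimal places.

16.67%

Deflate each year: 2019 → 396.1/1.380 = 287.03; 2024 → 486.9/1.454 = 334.87.
So real gross regional product changed by 334.87/287.03 − 1 = 0.1667, i.e. 16.67%.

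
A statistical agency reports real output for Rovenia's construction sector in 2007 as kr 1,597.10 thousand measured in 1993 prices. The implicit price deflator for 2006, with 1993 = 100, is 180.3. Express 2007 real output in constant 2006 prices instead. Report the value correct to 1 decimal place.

Real output in 2006 prices = Real output in 1993 prices × (P_2006/P_1993) = 1597.10 × 1.803 = 2879.57.

kr 2,879.6 thousand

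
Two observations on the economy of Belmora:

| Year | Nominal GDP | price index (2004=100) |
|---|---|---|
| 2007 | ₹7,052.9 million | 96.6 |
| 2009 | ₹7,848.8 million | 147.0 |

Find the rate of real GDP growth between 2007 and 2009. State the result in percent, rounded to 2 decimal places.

-26.87%

Real GDP 2007 = 7052.9 / 0.966 = 7301.14.
Real GDP 2009 = 7848.8 / 1.470 = 5339.32.
Real growth = 5339.32 / 7301.14 − 1 = -0.2687.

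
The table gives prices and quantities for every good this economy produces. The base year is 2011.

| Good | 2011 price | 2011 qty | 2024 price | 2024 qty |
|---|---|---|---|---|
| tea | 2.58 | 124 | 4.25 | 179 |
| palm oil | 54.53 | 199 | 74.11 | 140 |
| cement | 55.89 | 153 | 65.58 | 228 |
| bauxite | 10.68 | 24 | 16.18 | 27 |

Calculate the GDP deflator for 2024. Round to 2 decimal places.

Nominal GDP 2024 = 4.25·179 + 74.11·140 + 65.58·228 + 16.18·27 = 26525.25.
Real GDP 2024 (at 2011 prices) = 2.58·179 + 54.53·140 + 55.89·228 + 10.68·27 = 21127.30.
Deflator = Nominal/Real × 100 = 26525.25/21127.30 × 100 = 125.550.

125.55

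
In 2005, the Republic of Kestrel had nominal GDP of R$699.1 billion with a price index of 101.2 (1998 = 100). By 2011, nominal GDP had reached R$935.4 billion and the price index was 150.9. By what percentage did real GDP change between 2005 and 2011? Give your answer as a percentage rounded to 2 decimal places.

Deflate each year: 2005 → 699.1/1.012 = 690.81; 2011 → 935.4/1.509 = 619.88.
So real GDP changed by 619.88/690.81 − 1 = -0.1027, i.e. -10.27%.

-10.27%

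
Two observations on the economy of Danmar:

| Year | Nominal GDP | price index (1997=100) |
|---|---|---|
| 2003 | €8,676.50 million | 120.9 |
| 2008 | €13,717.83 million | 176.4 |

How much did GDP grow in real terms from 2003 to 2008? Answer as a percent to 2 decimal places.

Real GDP 2003 = 8676.50 / 1.209 = 7176.59.
Real GDP 2008 = 13717.83 / 1.764 = 7776.55.
Real growth = 7776.55 / 7176.59 − 1 = 0.0836.

8.36%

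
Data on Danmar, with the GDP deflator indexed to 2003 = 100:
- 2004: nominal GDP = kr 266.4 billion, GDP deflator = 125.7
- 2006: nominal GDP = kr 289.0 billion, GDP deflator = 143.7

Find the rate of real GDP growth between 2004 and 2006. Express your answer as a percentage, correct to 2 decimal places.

-5.11%

Real GDP 2004 = 266.4 / 1.257 = 211.93.
Real GDP 2006 = 289.0 / 1.437 = 201.11.
Real growth = 201.11 / 211.93 − 1 = -0.0511.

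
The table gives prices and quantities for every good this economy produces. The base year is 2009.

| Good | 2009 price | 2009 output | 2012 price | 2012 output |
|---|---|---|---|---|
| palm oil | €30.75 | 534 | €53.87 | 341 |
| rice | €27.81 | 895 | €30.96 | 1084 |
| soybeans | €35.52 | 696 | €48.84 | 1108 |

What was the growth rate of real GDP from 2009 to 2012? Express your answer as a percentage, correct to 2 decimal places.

21.13%

Real GDP 2009 = Nominal GDP 2009 = 30.75·534 + 27.81·895 + 35.52·696 = 66032.37.
Real GDP 2012 (at 2009 prices) = 30.75·341 + 27.81·1084 + 35.52·1108 = 79987.95.
Real growth = 79987.95/66032.37 − 1 = 0.2113.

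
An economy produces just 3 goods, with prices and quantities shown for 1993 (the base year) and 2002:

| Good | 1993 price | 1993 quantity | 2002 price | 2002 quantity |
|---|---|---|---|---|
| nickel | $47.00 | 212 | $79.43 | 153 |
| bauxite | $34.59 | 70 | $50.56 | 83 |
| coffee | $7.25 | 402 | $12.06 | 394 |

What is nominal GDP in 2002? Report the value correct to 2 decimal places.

Nominal GDP 2002 = Σ (p_2002 × q_2002) = 79.43·153 + 50.56·83 + 12.06·394 = 21100.91.

$21100.91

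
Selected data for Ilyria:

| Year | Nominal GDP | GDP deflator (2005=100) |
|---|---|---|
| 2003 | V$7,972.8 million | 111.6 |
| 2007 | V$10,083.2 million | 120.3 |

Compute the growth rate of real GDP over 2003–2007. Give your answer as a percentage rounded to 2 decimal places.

17.32%

Deflate each year: 2003 → 7972.8/1.116 = 7144.09; 2007 → 10083.2/1.203 = 8381.71.
So real GDP changed by 8381.71/7144.09 − 1 = 0.1732, i.e. 17.32%.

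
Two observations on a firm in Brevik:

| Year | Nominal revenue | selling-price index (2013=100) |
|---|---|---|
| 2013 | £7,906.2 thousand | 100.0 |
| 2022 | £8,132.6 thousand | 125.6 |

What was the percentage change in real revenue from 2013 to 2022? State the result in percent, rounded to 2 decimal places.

Real revenue 2013 = 7906.2 / 1.000 = 7906.20.
Real revenue 2022 = 8132.6 / 1.256 = 6475.00.
Real growth = 6475.00 / 7906.20 − 1 = -0.1810.

-18.10%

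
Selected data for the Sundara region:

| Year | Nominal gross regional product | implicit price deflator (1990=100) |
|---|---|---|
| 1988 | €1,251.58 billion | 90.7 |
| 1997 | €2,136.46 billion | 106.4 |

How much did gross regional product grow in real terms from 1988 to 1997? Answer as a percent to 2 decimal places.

45.51%

Deflate each year: 1988 → 1251.58/0.907 = 1379.91; 1997 → 2136.46/1.064 = 2007.95.
So real gross regional product changed by 2007.95/1379.91 − 1 = 0.4551, i.e. 45.51%.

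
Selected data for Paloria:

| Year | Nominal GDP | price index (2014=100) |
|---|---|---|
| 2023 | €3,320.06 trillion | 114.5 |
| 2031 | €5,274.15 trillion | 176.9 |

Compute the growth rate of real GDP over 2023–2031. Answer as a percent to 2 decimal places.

Deflate each year: 2023 → 3320.06/1.145 = 2899.62; 2031 → 5274.15/1.769 = 2981.43.
So real GDP changed by 2981.43/2899.62 − 1 = 0.0282, i.e. 2.82%.

2.82%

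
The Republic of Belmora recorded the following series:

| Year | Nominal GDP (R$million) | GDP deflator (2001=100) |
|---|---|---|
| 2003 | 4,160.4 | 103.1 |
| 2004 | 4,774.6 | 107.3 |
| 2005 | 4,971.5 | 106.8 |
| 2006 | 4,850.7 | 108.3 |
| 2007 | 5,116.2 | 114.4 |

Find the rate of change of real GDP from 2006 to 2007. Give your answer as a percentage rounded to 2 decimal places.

Real GDP 2006 = 4850.7/1.083 = 4478.95.
Real GDP 2007 = 5116.2/1.144 = 4472.20.
Change = 4472.20/4478.95 − 1 = -0.0015.

-0.15%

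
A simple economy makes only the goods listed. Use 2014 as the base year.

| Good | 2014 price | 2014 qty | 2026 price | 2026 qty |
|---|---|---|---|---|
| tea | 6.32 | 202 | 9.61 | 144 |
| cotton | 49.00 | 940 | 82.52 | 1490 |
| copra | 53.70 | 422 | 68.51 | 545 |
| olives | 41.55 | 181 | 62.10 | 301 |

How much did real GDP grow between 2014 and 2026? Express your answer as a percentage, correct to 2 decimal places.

Real GDP 2014 = Nominal GDP 2014 = 6.32·202 + 49.00·940 + 53.70·422 + 41.55·181 = 77518.59.
Real GDP 2026 (at 2014 prices) = 6.32·144 + 49.00·1490 + 53.70·545 + 41.55·301 = 115693.13.
Real growth = 115693.13/77518.59 − 1 = 0.4925.

49.25%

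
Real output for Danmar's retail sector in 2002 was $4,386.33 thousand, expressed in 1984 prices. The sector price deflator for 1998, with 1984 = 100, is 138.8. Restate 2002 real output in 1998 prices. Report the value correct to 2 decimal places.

$6,088.23 thousand

Real output in 1998 prices = Real output in 1984 prices × (P_1998/P_1984) = 4386.33 × 1.388 = 6088.23.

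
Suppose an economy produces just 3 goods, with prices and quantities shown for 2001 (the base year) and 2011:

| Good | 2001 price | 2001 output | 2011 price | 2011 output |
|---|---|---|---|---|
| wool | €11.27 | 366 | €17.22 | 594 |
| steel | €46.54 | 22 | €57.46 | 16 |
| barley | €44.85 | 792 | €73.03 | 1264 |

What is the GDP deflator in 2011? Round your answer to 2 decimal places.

Nominal GDP 2011 = 17.22·594 + 57.46·16 + 73.03·1264 = 103457.96.
Real GDP 2011 (at 2001 prices) = 11.27·594 + 46.54·16 + 44.85·1264 = 64129.42.
Deflator = Nominal/Real × 100 = 103457.96/64129.42 × 100 = 161.327.

161.33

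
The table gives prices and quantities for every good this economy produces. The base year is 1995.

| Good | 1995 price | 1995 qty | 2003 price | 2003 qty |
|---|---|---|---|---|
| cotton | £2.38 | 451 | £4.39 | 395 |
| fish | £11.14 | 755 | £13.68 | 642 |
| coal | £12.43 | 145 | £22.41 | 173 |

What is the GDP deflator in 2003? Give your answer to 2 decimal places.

Nominal GDP 2003 = 4.39·395 + 13.68·642 + 22.41·173 = 14393.54.
Real GDP 2003 (at 1995 prices) = 2.38·395 + 11.14·642 + 12.43·173 = 10242.37.
Deflator = Nominal/Real × 100 = 14393.54/10242.37 × 100 = 140.529.

140.53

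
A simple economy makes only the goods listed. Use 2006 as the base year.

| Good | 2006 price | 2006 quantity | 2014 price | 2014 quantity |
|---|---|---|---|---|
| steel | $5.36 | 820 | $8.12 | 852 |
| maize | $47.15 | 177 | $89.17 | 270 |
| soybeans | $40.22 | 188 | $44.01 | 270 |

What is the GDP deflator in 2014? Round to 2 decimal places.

Nominal GDP 2014 = 8.12·852 + 89.17·270 + 44.01·270 = 42876.84.
Real GDP 2014 (at 2006 prices) = 5.36·852 + 47.15·270 + 40.22·270 = 28156.62.
Deflator = Nominal/Real × 100 = 42876.84/28156.62 × 100 = 152.280.

152.28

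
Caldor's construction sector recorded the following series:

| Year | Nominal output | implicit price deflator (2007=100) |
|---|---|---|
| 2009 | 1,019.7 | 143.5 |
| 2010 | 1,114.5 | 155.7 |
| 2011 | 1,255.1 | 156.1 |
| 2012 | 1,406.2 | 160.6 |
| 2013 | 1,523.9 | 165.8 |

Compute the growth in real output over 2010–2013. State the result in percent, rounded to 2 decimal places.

Real output 2010 = 1114.5/1.557 = 715.80.
Real output 2013 = 1523.9/1.658 = 919.12.
Change = 919.12/715.80 − 1 = 0.2840.

28.40%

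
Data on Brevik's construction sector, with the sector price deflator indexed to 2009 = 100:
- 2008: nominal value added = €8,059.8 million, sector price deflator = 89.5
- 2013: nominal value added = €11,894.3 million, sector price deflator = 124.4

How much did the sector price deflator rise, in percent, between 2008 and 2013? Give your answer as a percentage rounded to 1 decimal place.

Price-level change = 124.4 / 89.5 − 1 = 0.3899.

39.0%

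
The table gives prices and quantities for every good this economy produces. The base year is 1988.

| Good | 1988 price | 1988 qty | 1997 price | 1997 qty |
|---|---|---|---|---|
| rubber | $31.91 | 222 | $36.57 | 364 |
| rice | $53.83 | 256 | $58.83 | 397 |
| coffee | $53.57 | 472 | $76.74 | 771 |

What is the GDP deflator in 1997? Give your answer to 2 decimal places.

129.00

Nominal GDP 1997 = 36.57·364 + 58.83·397 + 76.74·771 = 95833.53.
Real GDP 1997 (at 1988 prices) = 31.91·364 + 53.83·397 + 53.57·771 = 74288.22.
Deflator = Nominal/Real × 100 = 95833.53/74288.22 × 100 = 129.002.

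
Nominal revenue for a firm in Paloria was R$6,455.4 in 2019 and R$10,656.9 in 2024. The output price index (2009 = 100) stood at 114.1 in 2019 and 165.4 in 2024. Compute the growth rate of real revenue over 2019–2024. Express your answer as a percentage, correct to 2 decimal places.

13.88%

Real revenue 2019 = 6455.4 / 1.141 = 5657.67.
Real revenue 2024 = 10656.9 / 1.654 = 6443.11.
Real growth = 6443.11 / 5657.67 − 1 = 0.1388.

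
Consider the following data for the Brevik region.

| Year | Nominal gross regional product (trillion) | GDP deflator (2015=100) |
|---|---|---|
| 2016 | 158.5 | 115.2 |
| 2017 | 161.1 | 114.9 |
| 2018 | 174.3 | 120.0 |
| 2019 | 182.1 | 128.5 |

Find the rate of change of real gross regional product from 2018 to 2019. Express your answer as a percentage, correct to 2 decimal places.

-2.44%

Real gross regional product 2018 = 174.3/1.200 = 145.25.
Real gross regional product 2019 = 182.1/1.285 = 141.71.
Change = 141.71/145.25 − 1 = -0.0244.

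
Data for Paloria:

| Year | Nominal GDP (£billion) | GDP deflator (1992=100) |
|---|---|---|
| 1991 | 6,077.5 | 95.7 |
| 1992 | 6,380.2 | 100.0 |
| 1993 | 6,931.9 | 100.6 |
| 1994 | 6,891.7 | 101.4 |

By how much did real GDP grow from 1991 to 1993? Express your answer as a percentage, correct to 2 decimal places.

Real GDP 1991 = 6077.5/0.957 = 6350.57.
Real GDP 1993 = 6931.9/1.006 = 6890.56.
Change = 6890.56/6350.57 − 1 = 0.0850.

8.50%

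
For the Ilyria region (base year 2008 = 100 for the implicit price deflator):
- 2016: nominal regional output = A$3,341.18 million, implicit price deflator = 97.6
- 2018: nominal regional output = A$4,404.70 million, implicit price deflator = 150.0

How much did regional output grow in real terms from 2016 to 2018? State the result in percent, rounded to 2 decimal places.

Real regional output 2016 = 3341.18 / 0.976 = 3423.34.
Real regional output 2018 = 4404.70 / 1.500 = 2936.47.
Real growth = 2936.47 / 3423.34 − 1 = -0.1422.

-14.22%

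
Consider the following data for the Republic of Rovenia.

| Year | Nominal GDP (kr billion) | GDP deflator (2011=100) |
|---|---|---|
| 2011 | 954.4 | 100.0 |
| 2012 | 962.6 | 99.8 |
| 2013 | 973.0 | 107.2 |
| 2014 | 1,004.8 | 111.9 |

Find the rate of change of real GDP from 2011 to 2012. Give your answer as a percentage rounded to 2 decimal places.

1.06%

Real GDP 2011 = 954.4/1.000 = 954.40.
Real GDP 2012 = 962.6/0.998 = 964.53.
Change = 964.53/954.40 − 1 = 0.0106.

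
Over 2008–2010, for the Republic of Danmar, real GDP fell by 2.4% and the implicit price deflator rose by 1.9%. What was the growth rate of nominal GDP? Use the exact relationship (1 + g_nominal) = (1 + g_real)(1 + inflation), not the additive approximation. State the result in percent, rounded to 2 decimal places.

-0.55%

(1 + g_nom) = (1 + g_real)(1 + π) = 0.9760 × 1.0190 = 0.99454.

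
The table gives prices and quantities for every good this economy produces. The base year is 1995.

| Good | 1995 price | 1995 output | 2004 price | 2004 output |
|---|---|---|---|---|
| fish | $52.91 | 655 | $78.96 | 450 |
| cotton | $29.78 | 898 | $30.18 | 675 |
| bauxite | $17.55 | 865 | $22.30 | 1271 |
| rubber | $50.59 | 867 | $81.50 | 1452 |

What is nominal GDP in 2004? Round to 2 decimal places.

$202584.80

Nominal GDP 2004 = Σ (p_2004 × q_2004) = 78.96·450 + 30.18·675 + 22.30·1271 + 81.50·1452 = 202584.80.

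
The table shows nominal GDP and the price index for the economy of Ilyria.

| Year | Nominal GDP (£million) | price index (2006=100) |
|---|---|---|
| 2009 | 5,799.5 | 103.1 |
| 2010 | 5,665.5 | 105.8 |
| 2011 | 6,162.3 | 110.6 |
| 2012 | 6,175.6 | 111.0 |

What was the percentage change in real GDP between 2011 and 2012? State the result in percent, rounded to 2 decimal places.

-0.15%

Real GDP 2011 = 6162.3/1.106 = 5571.70.
Real GDP 2012 = 6175.6/1.110 = 5563.60.
Change = 5563.60/5571.70 − 1 = -0.0015.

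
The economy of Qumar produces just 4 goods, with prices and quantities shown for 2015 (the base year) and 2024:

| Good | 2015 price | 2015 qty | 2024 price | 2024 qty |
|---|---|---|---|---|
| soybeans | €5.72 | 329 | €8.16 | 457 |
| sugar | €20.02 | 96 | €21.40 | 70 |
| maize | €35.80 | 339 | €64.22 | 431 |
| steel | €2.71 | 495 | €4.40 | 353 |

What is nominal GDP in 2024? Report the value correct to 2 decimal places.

Nominal GDP 2024 = Σ (p_2024 × q_2024) = 8.16·457 + 21.40·70 + 64.22·431 + 4.40·353 = 34459.14.

€34459.14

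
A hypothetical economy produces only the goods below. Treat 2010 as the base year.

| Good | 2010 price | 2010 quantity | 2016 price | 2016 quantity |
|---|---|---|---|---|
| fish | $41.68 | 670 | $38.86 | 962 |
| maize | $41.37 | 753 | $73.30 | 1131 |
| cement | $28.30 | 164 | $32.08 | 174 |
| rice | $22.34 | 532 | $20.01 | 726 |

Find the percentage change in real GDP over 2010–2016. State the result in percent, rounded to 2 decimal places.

Real GDP 2010 = Nominal GDP 2010 = 41.68·670 + 41.37·753 + 28.30·164 + 22.34·532 = 75603.29.
Real GDP 2016 (at 2010 prices) = 41.68·962 + 41.37·1131 + 28.30·174 + 22.34·726 = 108028.67.
Real growth = 108028.67/75603.29 − 1 = 0.4289.

42.89%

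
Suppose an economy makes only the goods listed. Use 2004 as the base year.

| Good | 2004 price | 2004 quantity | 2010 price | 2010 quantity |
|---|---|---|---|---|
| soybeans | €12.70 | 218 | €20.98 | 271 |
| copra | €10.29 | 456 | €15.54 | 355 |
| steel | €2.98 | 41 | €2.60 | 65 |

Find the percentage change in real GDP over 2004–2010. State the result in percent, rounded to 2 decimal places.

Real GDP 2004 = Nominal GDP 2004 = 12.70·218 + 10.29·456 + 2.98·41 = 7583.02.
Real GDP 2010 (at 2004 prices) = 12.70·271 + 10.29·355 + 2.98·65 = 7288.35.
Real growth = 7288.35/7583.02 − 1 = -0.0389.

-3.89%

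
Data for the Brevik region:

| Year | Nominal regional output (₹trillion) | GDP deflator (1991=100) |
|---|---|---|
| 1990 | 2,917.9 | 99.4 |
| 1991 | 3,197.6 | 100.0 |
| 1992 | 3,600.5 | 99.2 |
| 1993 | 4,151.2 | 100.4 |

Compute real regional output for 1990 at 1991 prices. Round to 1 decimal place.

₹2,935.5 trillion

Real regional output 1990 = 2917.9 / 0.994 = 2935.51.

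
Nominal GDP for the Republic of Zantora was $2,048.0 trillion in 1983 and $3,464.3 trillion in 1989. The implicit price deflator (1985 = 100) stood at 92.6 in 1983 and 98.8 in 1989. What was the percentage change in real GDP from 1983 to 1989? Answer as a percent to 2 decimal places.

Deflate each year: 1983 → 2048.0/0.926 = 2211.66; 1989 → 3464.3/0.988 = 3506.38.
So real GDP changed by 3506.38/2211.66 − 1 = 0.5854, i.e. 58.54%.

58.54%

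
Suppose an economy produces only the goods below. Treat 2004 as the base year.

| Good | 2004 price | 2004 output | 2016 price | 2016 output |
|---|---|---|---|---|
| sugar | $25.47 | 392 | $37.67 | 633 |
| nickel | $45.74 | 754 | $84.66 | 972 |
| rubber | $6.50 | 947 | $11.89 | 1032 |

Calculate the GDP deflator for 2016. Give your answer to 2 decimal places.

Nominal GDP 2016 = 37.67·633 + 84.66·972 + 11.89·1032 = 118405.11.
Real GDP 2016 (at 2004 prices) = 25.47·633 + 45.74·972 + 6.50·1032 = 67289.79.
Deflator = Nominal/Real × 100 = 118405.11/67289.79 × 100 = 175.963.

175.96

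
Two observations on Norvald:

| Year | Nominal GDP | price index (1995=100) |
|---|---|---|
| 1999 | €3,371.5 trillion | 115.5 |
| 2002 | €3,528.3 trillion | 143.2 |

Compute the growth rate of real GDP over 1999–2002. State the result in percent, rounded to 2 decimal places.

Deflate each year: 1999 → 3371.5/1.155 = 2919.05; 2002 → 3528.3/1.432 = 2463.90.
So real GDP changed by 2463.90/2919.05 − 1 = -0.1559, i.e. -15.59%.

-15.59%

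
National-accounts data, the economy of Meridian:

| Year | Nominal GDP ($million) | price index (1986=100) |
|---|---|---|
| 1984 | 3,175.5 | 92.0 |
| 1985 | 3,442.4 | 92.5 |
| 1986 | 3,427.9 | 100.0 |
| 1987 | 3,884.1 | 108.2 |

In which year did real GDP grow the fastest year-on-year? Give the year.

1985: real = 3442.4/0.925 = 3721.51; growth vs 1984 (3451.63) = 7.82%.
1986: real = 3427.9/1.000 = 3427.90; growth vs 1985 (3721.51) = -7.89%.
1987: real = 3884.1/1.082 = 3589.74; growth vs 1986 (3427.90) = 4.72%.

1985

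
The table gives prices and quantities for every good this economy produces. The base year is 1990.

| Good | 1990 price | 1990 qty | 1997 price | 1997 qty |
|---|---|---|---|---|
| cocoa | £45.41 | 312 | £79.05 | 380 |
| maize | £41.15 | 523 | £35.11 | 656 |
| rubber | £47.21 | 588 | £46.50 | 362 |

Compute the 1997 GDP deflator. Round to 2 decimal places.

113.96

Nominal GDP 1997 = 79.05·380 + 35.11·656 + 46.50·362 = 69904.16.
Real GDP 1997 (at 1990 prices) = 45.41·380 + 41.15·656 + 47.21·362 = 61340.22.
Deflator = Nominal/Real × 100 = 69904.16/61340.22 × 100 = 113.961.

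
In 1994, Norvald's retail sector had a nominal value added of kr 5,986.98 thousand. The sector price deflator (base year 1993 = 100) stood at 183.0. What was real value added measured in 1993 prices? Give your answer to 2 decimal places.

kr 3,271.57 thousand

Real value added = Nominal / (sector price deflator/100) = 5986.98 / 1.830 = 3271.57.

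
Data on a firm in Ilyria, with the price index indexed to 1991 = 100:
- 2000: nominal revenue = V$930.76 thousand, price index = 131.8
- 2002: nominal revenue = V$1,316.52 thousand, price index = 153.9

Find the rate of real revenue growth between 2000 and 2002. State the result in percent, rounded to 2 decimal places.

Deflate each year: 2000 → 930.76/1.318 = 706.19; 2002 → 1316.52/1.539 = 855.44.
So real revenue changed by 855.44/706.19 − 1 = 0.2113, i.e. 21.13%.

21.13%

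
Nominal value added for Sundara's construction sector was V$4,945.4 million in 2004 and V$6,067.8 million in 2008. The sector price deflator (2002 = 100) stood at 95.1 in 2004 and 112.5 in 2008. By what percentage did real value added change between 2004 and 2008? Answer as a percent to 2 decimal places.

Real value added 2004 = 4945.4 / 0.951 = 5200.21.
Real value added 2008 = 6067.8 / 1.125 = 5393.60.
Real growth = 5393.60 / 5200.21 − 1 = 0.0372.

3.72%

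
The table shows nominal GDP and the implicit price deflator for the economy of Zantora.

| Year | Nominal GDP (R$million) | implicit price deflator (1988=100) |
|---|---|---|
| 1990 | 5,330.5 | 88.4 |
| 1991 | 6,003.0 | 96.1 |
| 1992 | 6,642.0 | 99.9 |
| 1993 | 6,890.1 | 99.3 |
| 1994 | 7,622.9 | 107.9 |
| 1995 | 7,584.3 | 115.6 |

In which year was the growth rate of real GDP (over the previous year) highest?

1992

1991: real = 6003.0/0.961 = 6246.62; growth vs 1990 (6029.98) = 3.59%.
1992: real = 6642.0/0.999 = 6648.65; growth vs 1991 (6246.62) = 6.44%.
1993: real = 6890.1/0.993 = 6938.67; growth vs 1992 (6648.65) = 4.36%.
1994: real = 7622.9/1.079 = 7064.78; growth vs 1993 (6938.67) = 1.82%.
1995: real = 7584.3/1.156 = 6560.81; growth vs 1994 (7064.78) = -7.13%.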